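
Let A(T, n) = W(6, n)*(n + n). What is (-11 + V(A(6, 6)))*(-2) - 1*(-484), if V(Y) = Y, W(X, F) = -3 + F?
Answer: 434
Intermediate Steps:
A(T, n) = 2*n*(-3 + n) (A(T, n) = (-3 + n)*(n + n) = (-3 + n)*(2*n) = 2*n*(-3 + n))
(-11 + V(A(6, 6)))*(-2) - 1*(-484) = (-11 + 2*6*(-3 + 6))*(-2) - 1*(-484) = (-11 + 2*6*3)*(-2) + 484 = (-11 + 36)*(-2) + 484 = 25*(-2) + 484 = -50 + 484 = 434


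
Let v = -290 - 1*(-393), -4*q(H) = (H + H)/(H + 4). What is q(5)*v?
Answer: -515/18 ≈ -28.611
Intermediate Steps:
q(H) = -H/(2*(4 + H)) (q(H) = -(H + H)/(4*(H + 4)) = -2*H/(4*(4 + H)) = -H/(2*(4 + H)))
v = 103 (v = -290 + 393 = 103)
q(5)*v = -1*5/(8 + 2*5)*103 = -1*5/(8 + 10)*103 = -1*5/18*103 = -1*5*1/18*103 = -5/18*103 = -515/18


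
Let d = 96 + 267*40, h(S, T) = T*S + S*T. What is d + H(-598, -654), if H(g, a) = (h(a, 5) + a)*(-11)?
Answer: 89910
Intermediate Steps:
h(S, T) = 2*S*T (h(S, T) = S*T + S*T = 2*S*T)
H(g, a) = -121*a (H(g, a) = (2*a*5 + a)*(-11) = (10*a + a)*(-11) = (11*a)*(-11) = -121*a)
d = 10776 (d = 96 + 10680 = 10776)
d + H(-598, -654) = 10776 - 121*(-654) = 10776 + 79134 = 89910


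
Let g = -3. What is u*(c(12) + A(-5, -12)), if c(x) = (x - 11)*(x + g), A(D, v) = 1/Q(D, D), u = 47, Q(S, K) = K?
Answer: 2068/5 ≈ 413.60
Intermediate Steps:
A(D, v) = 1/D
c(x) = (-11 + x)*(-3 + x) (c(x) = (x - 11)*(x - 3) = (-11 + x)*(-3 + x))
u*(c(12) + A(-5, -12)) = 47*((33 + 12² - 14*12) + 1/(-5)) = 47*((33 + 144 - 168) - ⅕) = 47*(9 - ⅕) = 47*(44/5) = 2068/5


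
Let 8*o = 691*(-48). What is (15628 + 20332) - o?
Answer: 40106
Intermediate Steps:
o = -4146 (o = (691*(-48))/8 = (1/8)*(-33168) = -4146)
(15628 + 20332) - o = (15628 + 20332) - 1*(-4146) = 35960 + 4146 = 40106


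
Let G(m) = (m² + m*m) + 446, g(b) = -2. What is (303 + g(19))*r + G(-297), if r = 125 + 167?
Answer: 264756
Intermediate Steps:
r = 292
G(m) = 446 + 2*m² (G(m) = (m² + m²) + 446 = 2*m² + 446 = 446 + 2*m²)
(303 + g(19))*r + G(-297) = (303 - 2)*292 + (446 + 2*(-297)²) = 301*292 + (446 + 2*88209) = 87892 + (446 + 176418) = 87892 + 176864 = 264756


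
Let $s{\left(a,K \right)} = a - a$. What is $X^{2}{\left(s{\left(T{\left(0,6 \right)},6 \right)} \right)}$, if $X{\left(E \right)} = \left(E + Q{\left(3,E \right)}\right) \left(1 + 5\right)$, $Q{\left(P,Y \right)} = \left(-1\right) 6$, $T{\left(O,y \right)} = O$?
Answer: $1296$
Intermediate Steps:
$Q{\left(P,Y \right)} = -6$
$s{\left(a,K \right)} = 0$
$X{\left(E \right)} = -36 + 6 E$ ($X{\left(E \right)} = \left(E - 6\right) \left(1 + 5\right) = \left(-6 + E\right) 6 = -36 + 6 E$)
$X^{2}{\left(s{\left(T{\left(0,6 \right)},6 \right)} \right)} = \left(-36 + 6 \cdot 0\right)^{2} = \left(-36 + 0\right)^{2} = \left(-36\right)^{2} = 1296$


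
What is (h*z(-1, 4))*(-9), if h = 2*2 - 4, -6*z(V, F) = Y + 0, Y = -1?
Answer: 0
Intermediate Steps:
z(V, F) = 1/6 (z(V, F) = -(-1 + 0)/6 = -1/6*(-1) = 1/6)
h = 0 (h = 4 - 4 = 0)
(h*z(-1, 4))*(-9) = (0*(1/6))*(-9) = 0*(-9) = 0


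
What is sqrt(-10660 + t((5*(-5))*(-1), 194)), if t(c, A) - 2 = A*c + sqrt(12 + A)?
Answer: sqrt(-5808 + sqrt(206)) ≈ 76.116*I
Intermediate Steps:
t(c, A) = 2 + sqrt(12 + A) + A*c (t(c, A) = 2 + (A*c + sqrt(12 + A)) = 2 + (sqrt(12 + A) + A*c) = 2 + sqrt(12 + A) + A*c)
sqrt(-10660 + t((5*(-5))*(-1), 194)) = sqrt(-10660 + (2 + sqrt(12 + 194) + 194*((5*(-5))*(-1)))) = sqrt(-10660 + (2 + sqrt(206) + 194*(-25*(-1)))) = sqrt(-10660 + (2 + sqrt(206) + 194*25)) = sqrt(-10660 + (2 + sqrt(206) + 4850)) = sqrt(-10660 + (4852 + sqrt(206))) = sqrt(-5808 + sqrt(206))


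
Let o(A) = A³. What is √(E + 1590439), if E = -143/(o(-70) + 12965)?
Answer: 2*√43308887059095695/330035 ≈ 1261.1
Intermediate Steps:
E = 143/330035 (E = -143/((-70)³ + 12965) = -143/(-343000 + 12965) = -143/(-330035) = -1/330035*(-143) = 143/330035 ≈ 0.00043329)
√(E + 1590439) = √(143/330035 + 1590439) = √(524900535508/330035) = 2*√43308887059095695/330035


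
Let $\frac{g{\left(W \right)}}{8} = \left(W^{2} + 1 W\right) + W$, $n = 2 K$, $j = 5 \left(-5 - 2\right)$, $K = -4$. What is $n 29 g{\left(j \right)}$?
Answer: $-2143680$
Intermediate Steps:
$j = -35$ ($j = 5 \left(-7\right) = -35$)
$n = -8$ ($n = 2 \left(-4\right) = -8$)
$g{\left(W \right)} = 8 W^{2} + 16 W$ ($g{\left(W \right)} = 8 \left(\left(W^{2} + 1 W\right) + W\right) = 8 \left(\left(W^{2} + W\right) + W\right) = 8 \left(\left(W + W^{2}\right) + W\right) = 8 \left(W^{2} + 2 W\right) = 8 W^{2} + 16 W$)
$n 29 g{\left(j \right)} = \left(-8\right) 29 \cdot 8 \left(-35\right) \left(2 - 35\right) = - 232 \cdot 8 \left(-35\right) \left(-33\right) = \left(-232\right) 9240 = -2143680$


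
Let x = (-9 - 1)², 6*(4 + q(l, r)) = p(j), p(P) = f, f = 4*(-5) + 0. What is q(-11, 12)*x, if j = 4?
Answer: -2200/3 ≈ -733.33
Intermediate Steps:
f = -20 (f = -20 + 0 = -20)
p(P) = -20
q(l, r) = -22/3 (q(l, r) = -4 + (⅙)*(-20) = -4 - 10/3 = -22/3)
x = 100 (x = (-10)² = 100)
q(-11, 12)*x = -22/3*100 = -2200/3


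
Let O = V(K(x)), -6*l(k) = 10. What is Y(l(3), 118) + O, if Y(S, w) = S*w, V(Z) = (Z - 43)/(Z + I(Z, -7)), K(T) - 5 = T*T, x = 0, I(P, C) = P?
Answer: -3007/15 ≈ -200.47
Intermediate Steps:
l(k) = -5/3 (l(k) = -⅙*10 = -5/3)
K(T) = 5 + T² (K(T) = 5 + T*T = 5 + T²)
V(Z) = (-43 + Z)/(2*Z) (V(Z) = (Z - 43)/(Z + Z) = (-43 + Z)/((2*Z)) = (-43 + Z)*(1/(2*Z)) = (-43 + Z)/(2*Z))
O = -19/5 (O = (-43 + (5 + 0²))/(2*(5 + 0²)) = (-43 + (5 + 0))/(2*(5 + 0)) = (½)*(-43 + 5)/5 = (½)*(⅕)*(-38) = -19/5 ≈ -3.8000)
Y(l(3), 118) + O = -5/3*118 - 19/5 = -590/3 - 19/5 = -3007/15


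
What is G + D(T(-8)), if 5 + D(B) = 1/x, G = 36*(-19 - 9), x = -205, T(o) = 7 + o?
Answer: -207666/205 ≈ -1013.0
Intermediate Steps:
G = -1008 (G = 36*(-28) = -1008)
D(B) = -1026/205 (D(B) = -5 + 1/(-205) = -5 - 1/205 = -1026/205)
G + D(T(-8)) = -1008 - 1026/205 = -207666/205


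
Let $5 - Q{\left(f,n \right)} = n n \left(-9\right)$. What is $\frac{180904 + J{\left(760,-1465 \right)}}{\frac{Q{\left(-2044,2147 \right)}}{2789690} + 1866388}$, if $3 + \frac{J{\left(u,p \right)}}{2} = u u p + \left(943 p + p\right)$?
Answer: $- \frac{2364196747971590}{2603342713103} \approx -908.14$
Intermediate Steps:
$Q{\left(f,n \right)} = 5 + 9 n^{2}$ ($Q{\left(f,n \right)} = 5 - n n \left(-9\right) = 5 - n \left(- 9 n\right) = 5 - - 9 n^{2} = 5 + 9 n^{2}$)
$J{\left(u,p \right)} = -6 + 1888 p + 2 p u^{2}$ ($J{\left(u,p \right)} = -6 + 2 \left(u u p + \left(943 p + p\right)\right) = -6 + 2 \left(u^{2} p + 944 p\right) = -6 + 2 \left(p u^{2} + 944 p\right) = -6 + 2 \left(944 p + p u^{2}\right) = -6 + \left(1888 p + 2 p u^{2}\right) = -6 + 1888 p + 2 p u^{2}$)
$\frac{180904 + J{\left(760,-1465 \right)}}{\frac{Q{\left(-2044,2147 \right)}}{2789690} + 1866388} = \frac{180904 + \left(-6 + 1888 \left(-1465\right) + 2 \left(-1465\right) 760^{2}\right)}{\frac{5 + 9 \cdot 2147^{2}}{2789690} + 1866388} = \frac{180904 - \left(2765926 + 1692368000\right)}{\left(5 + 9 \cdot 4609609\right) \frac{1}{2789690} + 1866388} = \frac{180904 - 1695133926}{\left(5 + 41486481\right) \frac{1}{2789690} + 1866388} = \frac{180904 - 1695133926}{41486486 \cdot \frac{1}{2789690} + 1866388} = - \frac{1694953022}{\frac{20743243}{1394845} + 1866388} = - \frac{1694953022}{\frac{2603342713103}{1394845}} = \left(-1694953022\right) \frac{1394845}{2603342713103} = - \frac{2364196747971590}{2603342713103}$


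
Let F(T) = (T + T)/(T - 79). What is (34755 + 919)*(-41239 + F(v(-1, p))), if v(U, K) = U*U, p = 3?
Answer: -57375279028/39 ≈ -1.4712e+9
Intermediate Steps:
v(U, K) = U²
F(T) = 2*T/(-79 + T) (F(T) = (2*T)/(-79 + T) = 2*T/(-79 + T))
(34755 + 919)*(-41239 + F(v(-1, p))) = (34755 + 919)*(-41239 + 2*(-1)²/(-79 + (-1)²)) = 35674*(-41239 + 2*1/(-79 + 1)) = 35674*(-41239 + 2*1/(-78)) = 35674*(-41239 + 2*1*(-1/78)) = 35674*(-41239 - 1/39) = 35674*(-1608322/39) = -57375279028/39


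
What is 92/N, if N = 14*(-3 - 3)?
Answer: -23/21 ≈ -1.0952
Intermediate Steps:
N = -84 (N = 14*(-6) = -84)
92/N = 92/(-84) = 92*(-1/84) = -23/21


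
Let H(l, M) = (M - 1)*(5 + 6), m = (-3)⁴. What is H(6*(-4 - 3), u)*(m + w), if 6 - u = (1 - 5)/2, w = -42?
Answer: 3003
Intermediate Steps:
m = 81
u = 8 (u = 6 - (1 - 5)/2 = 6 - (-4)/2 = 6 - 1*(-2) = 6 + 2 = 8)
H(l, M) = -11 + 11*M (H(l, M) = (-1 + M)*11 = -11 + 11*M)
H(6*(-4 - 3), u)*(m + w) = (-11 + 11*8)*(81 - 42) = (-11 + 88)*39 = 77*39 = 3003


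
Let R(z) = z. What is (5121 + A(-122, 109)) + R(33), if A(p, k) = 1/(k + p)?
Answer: 67001/13 ≈ 5153.9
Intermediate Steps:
(5121 + A(-122, 109)) + R(33) = (5121 + 1/(109 - 122)) + 33 = (5121 + 1/(-13)) + 33 = (5121 - 1/13) + 33 = 66572/13 + 33 = 67001/13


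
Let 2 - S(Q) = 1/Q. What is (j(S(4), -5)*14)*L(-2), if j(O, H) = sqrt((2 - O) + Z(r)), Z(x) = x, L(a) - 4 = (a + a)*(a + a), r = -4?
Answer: 140*I*sqrt(15) ≈ 542.22*I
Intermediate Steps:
S(Q) = 2 - 1/Q
L(a) = 4 + 4*a**2 (L(a) = 4 + (a + a)*(a + a) = 4 + (2*a)*(2*a) = 4 + 4*a**2)
j(O, H) = sqrt(-2 - O) (j(O, H) = sqrt((2 - O) - 4) = sqrt(-2 - O))
(j(S(4), -5)*14)*L(-2) = (sqrt(-2 - (2 - 1/4))*14)*(4 + 4*(-2)**2) = (sqrt(-2 - (2 - 1*1/4))*14)*(4 + 4*4) = (sqrt(-2 - (2 - 1/4))*14)*(4 + 16) = (sqrt(-2 - 1*7/4)*14)*20 = (sqrt(-2 - 7/4)*14)*20 = (sqrt(-15/4)*14)*20 = ((I*sqrt(15)/2)*14)*20 = (7*I*sqrt(15))*20 = 140*I*sqrt(15)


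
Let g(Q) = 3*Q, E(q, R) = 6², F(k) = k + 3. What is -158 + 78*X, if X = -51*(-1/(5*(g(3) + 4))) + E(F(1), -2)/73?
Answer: -21292/365 ≈ -58.334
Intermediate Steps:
F(k) = 3 + k
E(q, R) = 36
X = 6063/4745 (X = -51*(-1/(5*(3*3 + 4))) + 36/73 = -51*(-1/(5*(9 + 4))) + 36*(1/73) = -51/((-5*13)) + 36/73 = -51/(-65) + 36/73 = -51*(-1/65) + 36/73 = 51/65 + 36/73 = 6063/4745 ≈ 1.2778)
-158 + 78*X = -158 + 78*(6063/4745) = -158 + 36378/365 = -21292/365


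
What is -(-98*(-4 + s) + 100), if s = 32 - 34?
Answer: -688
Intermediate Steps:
s = -2
-(-98*(-4 + s) + 100) = -(-98*(-4 - 2) + 100) = -(-98*(-6) + 100) = -(588 + 100) = -1*688 = -688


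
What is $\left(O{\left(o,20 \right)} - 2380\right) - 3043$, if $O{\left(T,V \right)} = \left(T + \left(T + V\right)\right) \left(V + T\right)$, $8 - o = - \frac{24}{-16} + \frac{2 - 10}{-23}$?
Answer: $- \frac{4843705}{1058} \approx -4578.2$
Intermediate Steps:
$o = \frac{283}{46}$ ($o = 8 - \left(- \frac{24}{-16} + \frac{2 - 10}{-23}\right) = 8 - \left(\left(-24\right) \left(- \frac{1}{16}\right) + \left(2 - 10\right) \left(- \frac{1}{23}\right)\right) = 8 - \left(\frac{3}{2} - - \frac{8}{23}\right) = 8 - \left(\frac{3}{2} + \frac{8}{23}\right) = 8 - \frac{85}{46} = \frac{283}{46} \approx 6.1522$)
$O{\left(T,V \right)} = \left(T + V\right) \left(V + 2 T\right)$ ($O{\left(T,V \right)} = \left(V + 2 T\right) \left(T + V\right) = \left(T + V\right) \left(V + 2 T\right)$)
$\left(O{\left(o,20 \right)} - 2380\right) - 3043 = \left(\left(20^{2} + 2 \left(\frac{283}{46}\right)^{2} + 3 \cdot \frac{283}{46} \cdot 20\right) - 2380\right) - 3043 = \left(\left(400 + 2 \cdot \frac{80089}{2116} + \frac{8490}{23}\right) - 2380\right) - 3043 = \left(\left(400 + \frac{80089}{1058} + \frac{8490}{23}\right) - 2380\right) - 3043 = \left(\frac{893829}{1058} - 2380\right) - 3043 = - \frac{1624211}{1058} - 3043 = - \frac{4843705}{1058}$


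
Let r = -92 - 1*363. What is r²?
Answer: 207025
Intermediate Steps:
r = -455 (r = -92 - 363 = -455)
r² = (-455)² = 207025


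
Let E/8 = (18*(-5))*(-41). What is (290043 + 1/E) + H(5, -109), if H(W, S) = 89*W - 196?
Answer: 8569419841/29520 ≈ 2.9029e+5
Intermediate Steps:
H(W, S) = -196 + 89*W
E = 29520 (E = 8*((18*(-5))*(-41)) = 8*(-90*(-41)) = 8*3690 = 29520)
(290043 + 1/E) + H(5, -109) = (290043 + 1/29520) + (-196 + 89*5) = (290043 + 1/29520) + (-196 + 445) = 8562069361/29520 + 249 = 8569419841/29520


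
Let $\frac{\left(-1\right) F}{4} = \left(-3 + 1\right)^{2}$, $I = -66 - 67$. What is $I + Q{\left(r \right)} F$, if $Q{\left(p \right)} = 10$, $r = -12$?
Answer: $-293$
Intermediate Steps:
$I = -133$
$F = -16$ ($F = - 4 \left(-3 + 1\right)^{2} = - 4 \left(-2\right)^{2} = \left(-4\right) 4 = -16$)
$I + Q{\left(r \right)} F = -133 + 10 \left(-16\right) = -133 - 160 = -293$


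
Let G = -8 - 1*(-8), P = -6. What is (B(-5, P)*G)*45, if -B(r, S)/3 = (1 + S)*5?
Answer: 0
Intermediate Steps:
G = 0 (G = -8 + 8 = 0)
B(r, S) = -15 - 15*S (B(r, S) = -3*(1 + S)*5 = -3*(5 + 5*S) = -15 - 15*S)
(B(-5, P)*G)*45 = ((-15 - 15*(-6))*0)*45 = ((-15 + 90)*0)*45 = (75*0)*45 = 0*45 = 0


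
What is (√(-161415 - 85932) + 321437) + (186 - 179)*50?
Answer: 321787 + 3*I*√27483 ≈ 3.2179e+5 + 497.34*I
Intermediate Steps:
(√(-161415 - 85932) + 321437) + (186 - 179)*50 = (√(-247347) + 321437) + 7*50 = (3*I*√27483 + 321437) + 350 = (321437 + 3*I*√27483) + 350 = 321787 + 3*I*√27483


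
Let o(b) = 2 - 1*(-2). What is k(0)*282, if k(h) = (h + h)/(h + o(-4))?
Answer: 0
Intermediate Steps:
o(b) = 4 (o(b) = 2 + 2 = 4)
k(h) = 2*h/(4 + h) (k(h) = (h + h)/(h + 4) = (2*h)/(4 + h) = 2*h/(4 + h))
k(0)*282 = (2*0/(4 + 0))*282 = (2*0/4)*282 = (2*0*(¼))*282 = 0*282 = 0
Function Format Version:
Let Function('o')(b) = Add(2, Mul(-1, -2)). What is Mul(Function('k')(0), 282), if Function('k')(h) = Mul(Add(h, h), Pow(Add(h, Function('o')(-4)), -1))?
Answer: 0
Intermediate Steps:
Function('o')(b) = 4 (Function('o')(b) = Add(2, 2) = 4)
Function('k')(h) = Mul(2, h, Pow(Add(4, h), -1)) (Function('k')(h) = Mul(Add(h, h), Pow(Add(h, 4), -1)) = Mul(Mul(2, h), Pow(Add(4, h), -1)) = Mul(2, h, Pow(Add(4, h), -1)))
Mul(Function('k')(0), 282) = Mul(Mul(2, 0, Pow(Add(4, 0), -1)), 282) = Mul(Mul(2, 0, Pow(4, -1)), 282) = Mul(Mul(2, 0, Rational(1, 4)), 282) = Mul(0, 282) = 0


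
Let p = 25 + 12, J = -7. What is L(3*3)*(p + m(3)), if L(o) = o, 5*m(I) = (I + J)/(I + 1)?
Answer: 1656/5 ≈ 331.20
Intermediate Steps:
m(I) = (-7 + I)/(5*(1 + I)) (m(I) = ((I - 7)/(I + 1))/5 = ((-7 + I)/(1 + I))/5 = (-7 + I)/(5*(1 + I)))
p = 37
L(3*3)*(p + m(3)) = (3*3)*(37 + (-7 + 3)/(5*(1 + 3))) = 9*(37 + (1/5)*(-4)/4) = 9*(37 + (1/5)*(1/4)*(-4)) = 9*(37 - 1/5) = 9*(184/5) = 1656/5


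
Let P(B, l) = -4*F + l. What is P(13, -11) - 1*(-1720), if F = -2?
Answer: 1717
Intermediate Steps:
P(B, l) = 8 + l (P(B, l) = -4*(-2) + l = 8 + l)
P(13, -11) - 1*(-1720) = (8 - 11) - 1*(-1720) = -3 + 1720 = 1717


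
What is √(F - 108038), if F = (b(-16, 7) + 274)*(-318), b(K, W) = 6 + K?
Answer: I*√191990 ≈ 438.17*I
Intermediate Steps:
F = -83952 (F = ((6 - 16) + 274)*(-318) = (-10 + 274)*(-318) = 264*(-318) = -83952)
√(F - 108038) = √(-83952 - 108038) = √(-191990) = I*√191990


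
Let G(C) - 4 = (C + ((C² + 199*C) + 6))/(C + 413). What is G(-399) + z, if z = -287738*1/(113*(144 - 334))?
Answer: 855049471/150290 ≈ 5689.3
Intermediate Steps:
G(C) = 4 + (6 + C² + 200*C)/(413 + C) (G(C) = 4 + (C + ((C² + 199*C) + 6))/(C + 413) = 4 + (C + (6 + C² + 199*C))/(413 + C) = 4 + (6 + C² + 200*C)/(413 + C))
z = 143869/10735 (z = -287738/(113*(-190)) = -287738/(-21470) = -287738*(-1/21470) = 143869/10735 ≈ 13.402)
G(-399) + z = (1658 + (-399)² + 204*(-399))/(413 - 399) + 143869/10735 = (1658 + 159201 - 81396)/14 + 143869/10735 = (1/14)*79463 + 143869/10735 = 79463/14 + 143869/10735 = 855049471/150290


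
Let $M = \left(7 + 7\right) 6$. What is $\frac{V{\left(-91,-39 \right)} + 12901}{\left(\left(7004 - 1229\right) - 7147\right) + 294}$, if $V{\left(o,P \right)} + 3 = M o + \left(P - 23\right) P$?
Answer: $- \frac{548}{77} \approx -7.1169$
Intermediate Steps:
$M = 84$ ($M = 14 \cdot 6 = 84$)
$V{\left(o,P \right)} = -3 + 84 o + P \left(-23 + P\right)$ ($V{\left(o,P \right)} = -3 + \left(84 o + \left(P - 23\right) P\right) = -3 + \left(84 o + \left(-23 + P\right) P\right) = -3 + \left(84 o + P \left(-23 + P\right)\right) = -3 + 84 o + P \left(-23 + P\right)$)
$\frac{V{\left(-91,-39 \right)} + 12901}{\left(\left(7004 - 1229\right) - 7147\right) + 294} = \frac{\left(-3 + \left(-39\right)^{2} - -897 + 84 \left(-91\right)\right) + 12901}{\left(\left(7004 - 1229\right) - 7147\right) + 294} = \frac{\left(-3 + 1521 + 897 - 7644\right) + 12901}{\left(5775 - 7147\right) + 294} = \frac{-5229 + 12901}{-1372 + 294} = \frac{7672}{-1078} = 7672 \left(- \frac{1}{1078}\right) = - \frac{548}{77}$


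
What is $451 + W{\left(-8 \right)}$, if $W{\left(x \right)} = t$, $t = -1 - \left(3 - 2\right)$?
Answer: $449$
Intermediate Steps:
$t = -2$ ($t = -1 - \left(3 - 2\right) = -1 - 1 = -2$)
$W{\left(x \right)} = -2$
$451 + W{\left(-8 \right)} = 451 - 2 = 449$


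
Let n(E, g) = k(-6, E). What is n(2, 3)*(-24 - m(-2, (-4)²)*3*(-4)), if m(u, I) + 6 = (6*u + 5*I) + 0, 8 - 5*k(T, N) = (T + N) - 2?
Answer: 2016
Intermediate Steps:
k(T, N) = 2 - N/5 - T/5 (k(T, N) = 8/5 - ((T + N) - 2)/5 = 8/5 - ((N + T) - 2)/5 = 8/5 - (-2 + N + T)/5 = 8/5 + (⅖ - N/5 - T/5) = 2 - N/5 - T/5)
n(E, g) = 16/5 - E/5 (n(E, g) = 2 - E/5 - ⅕*(-6) = 2 - E/5 + 6/5 = 16/5 - E/5)
m(u, I) = -6 + 5*I + 6*u (m(u, I) = -6 + ((6*u + 5*I) + 0) = -6 + ((5*I + 6*u) + 0) = -6 + (5*I + 6*u) = -6 + 5*I + 6*u)
n(2, 3)*(-24 - m(-2, (-4)²)*3*(-4)) = (16/5 - ⅕*2)*(-24 - (-6 + 5*(-4)² + 6*(-2))*3*(-4)) = (16/5 - ⅖)*(-24 - (-6 + 5*16 - 12)*3*(-4)) = 14*(-24 - (-6 + 80 - 12)*3*(-4))/5 = 14*(-24 - 62*3*(-4))/5 = 14*(-24 - 186*(-4))/5 = 14*(-24 - 1*(-744))/5 = 14*(-24 + 744)/5 = (14/5)*720 = 2016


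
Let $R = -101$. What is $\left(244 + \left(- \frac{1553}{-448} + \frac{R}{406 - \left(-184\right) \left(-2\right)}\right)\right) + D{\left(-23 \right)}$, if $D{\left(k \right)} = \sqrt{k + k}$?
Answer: $\frac{2083811}{8512} + i \sqrt{46} \approx 244.81 + 6.7823 i$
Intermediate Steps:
$D{\left(k \right)} = \sqrt{2} \sqrt{k}$ ($D{\left(k \right)} = \sqrt{2 k} = \sqrt{2} \sqrt{k}$)
$\left(244 + \left(- \frac{1553}{-448} + \frac{R}{406 - \left(-184\right) \left(-2\right)}\right)\right) + D{\left(-23 \right)} = \left(244 - \left(- \frac{1553}{448} + \frac{101}{406 - \left(-184\right) \left(-2\right)}\right)\right) + \sqrt{2} \sqrt{-23} = \left(244 - \left(- \frac{1553}{448} + \frac{101}{406 - 368}\right)\right) + \sqrt{2} i \sqrt{23} = \left(244 + \left(\frac{1553}{448} - \frac{101}{406 - 368}\right)\right) + i \sqrt{46} = \left(244 + \left(\frac{1553}{448} - \frac{101}{38}\right)\right) + i \sqrt{46} = \left(244 + \frac{6883}{8512}\right) + i \sqrt{46} = \frac{2083811}{8512} + i \sqrt{46}$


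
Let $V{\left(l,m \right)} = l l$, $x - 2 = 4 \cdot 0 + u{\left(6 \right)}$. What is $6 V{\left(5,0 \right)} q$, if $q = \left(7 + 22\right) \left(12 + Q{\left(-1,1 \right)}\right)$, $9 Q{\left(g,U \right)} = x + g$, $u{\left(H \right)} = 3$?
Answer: $\frac{162400}{3} \approx 54133.0$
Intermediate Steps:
$x = 5$ ($x = 2 + \left(4 \cdot 0 + 3\right) = 2 + \left(0 + 3\right) = 2 + 3 = 5$)
$Q{\left(g,U \right)} = \frac{5}{9} + \frac{g}{9}$ ($Q{\left(g,U \right)} = \frac{5 + g}{9} = \frac{5}{9} + \frac{g}{9}$)
$V{\left(l,m \right)} = l^{2}$
$q = \frac{3248}{9}$ ($q = \left(7 + 22\right) \left(12 + \left(\frac{5}{9} + \frac{1}{9} \left(-1\right)\right)\right) = 29 \left(12 + \left(\frac{5}{9} - \frac{1}{9}\right)\right) = 29 \left(12 + \frac{4}{9}\right) = 29 \cdot \frac{112}{9} = \frac{3248}{9} \approx 360.89$)
$6 V{\left(5,0 \right)} q = 6 \cdot 5^{2} \cdot \frac{3248}{9} = 6 \cdot 25 \cdot \frac{3248}{9} = 150 \cdot \frac{3248}{9} = \frac{162400}{3}$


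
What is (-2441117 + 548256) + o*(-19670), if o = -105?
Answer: 172489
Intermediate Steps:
(-2441117 + 548256) + o*(-19670) = (-2441117 + 548256) - 105*(-19670) = -1892861 + 2065350 = 172489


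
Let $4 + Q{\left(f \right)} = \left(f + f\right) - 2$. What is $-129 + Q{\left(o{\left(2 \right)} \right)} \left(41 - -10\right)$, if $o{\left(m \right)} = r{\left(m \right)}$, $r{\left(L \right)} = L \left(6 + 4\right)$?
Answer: $1605$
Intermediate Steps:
$r{\left(L \right)} = 10 L$ ($r{\left(L \right)} = L 10 = 10 L$)
$o{\left(m \right)} = 10 m$
$Q{\left(f \right)} = -6 + 2 f$ ($Q{\left(f \right)} = -4 + \left(\left(f + f\right) - 2\right) = -4 + \left(2 f - 2\right) = -4 + \left(-2 + 2 f\right) = -6 + 2 f$)
$-129 + Q{\left(o{\left(2 \right)} \right)} \left(41 - -10\right) = -129 + \left(-6 + 2 \cdot 10 \cdot 2\right) \left(41 - -10\right) = -129 + \left(-6 + 2 \cdot 20\right) \left(41 + 10\right) = -129 + \left(-6 + 40\right) 51 = -129 + 34 \cdot 51 = -129 + 1734 = 1605$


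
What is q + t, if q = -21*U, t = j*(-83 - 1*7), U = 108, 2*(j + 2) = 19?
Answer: -2943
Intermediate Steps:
j = 15/2 (j = -2 + (½)*19 = -2 + 19/2 = 15/2 ≈ 7.5000)
t = -675 (t = 15*(-83 - 1*7)/2 = 15*(-83 - 7)/2 = (15/2)*(-90) = -675)
q = -2268 (q = -21*108 = -2268)
q + t = -2268 - 675 = -2943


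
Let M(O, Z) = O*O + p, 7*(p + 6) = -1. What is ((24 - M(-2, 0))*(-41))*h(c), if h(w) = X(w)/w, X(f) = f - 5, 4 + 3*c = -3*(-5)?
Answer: 30012/77 ≈ 389.77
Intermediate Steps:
p = -43/7 (p = -6 + (⅐)*(-1) = -6 - ⅐ = -43/7 ≈ -6.1429)
c = 11/3 (c = -4/3 + (-3*(-5))/3 = -4/3 + (⅓)*15 = -4/3 + 5 = 11/3 ≈ 3.6667)
M(O, Z) = -43/7 + O² (M(O, Z) = O*O - 43/7 = O² - 43/7 = -43/7 + O²)
X(f) = -5 + f
h(w) = (-5 + w)/w
((24 - M(-2, 0))*(-41))*h(c) = ((24 - (-43/7 + (-2)²))*(-41))*((-5 + 11/3)/(11/3)) = ((24 - (-43/7 + 4))*(-41))*((3/11)*(-4/3)) = ((24 - 1*(-15/7))*(-41))*(-4/11) = ((24 + 15/7)*(-41))*(-4/11) = ((183/7)*(-41))*(-4/11) = -7503/7*(-4/11) = 30012/77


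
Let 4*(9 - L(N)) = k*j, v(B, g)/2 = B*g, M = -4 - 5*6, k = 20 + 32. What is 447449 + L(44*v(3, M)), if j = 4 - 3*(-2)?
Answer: 447328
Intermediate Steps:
k = 52
j = 10 (j = 4 + 6 = 10)
M = -34 (M = -4 - 30 = -34)
v(B, g) = 2*B*g (v(B, g) = 2*(B*g) = 2*B*g)
L(N) = -121 (L(N) = 9 - 13*10 = 9 - ¼*520 = 9 - 130 = -121)
447449 + L(44*v(3, M)) = 447449 - 121 = 447328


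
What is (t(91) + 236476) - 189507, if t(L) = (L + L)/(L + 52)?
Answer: 516673/11 ≈ 46970.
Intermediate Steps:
t(L) = 2*L/(52 + L) (t(L) = (2*L)/(52 + L) = 2*L/(52 + L))
(t(91) + 236476) - 189507 = (2*91/(52 + 91) + 236476) - 189507 = (2*91/143 + 236476) - 189507 = (2*91*(1/143) + 236476) - 189507 = (14/11 + 236476) - 189507 = 2601250/11 - 189507 = 516673/11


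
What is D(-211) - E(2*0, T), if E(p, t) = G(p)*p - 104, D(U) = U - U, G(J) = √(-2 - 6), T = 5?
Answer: 104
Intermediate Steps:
G(J) = 2*I*√2 (G(J) = √(-8) = 2*I*√2)
D(U) = 0
E(p, t) = -104 + 2*I*p*√2 (E(p, t) = (2*I*√2)*p - 104 = 2*I*p*√2 - 104 = -104 + 2*I*p*√2)
D(-211) - E(2*0, T) = 0 - (-104 + 2*I*(2*0)*√2) = 0 - (-104 + 2*I*0*√2) = 0 - (-104 + 0) = 0 - 1*(-104) = 0 + 104 = 104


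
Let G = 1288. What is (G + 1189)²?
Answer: 6135529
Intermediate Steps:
(G + 1189)² = (1288 + 1189)² = 2477² = 6135529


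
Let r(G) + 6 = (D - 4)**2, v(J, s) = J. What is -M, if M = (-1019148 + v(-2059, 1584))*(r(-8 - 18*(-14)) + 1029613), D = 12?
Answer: 1051507232897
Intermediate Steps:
r(G) = 58 (r(G) = -6 + (12 - 4)**2 = -6 + 8**2 = -6 + 64 = 58)
M = -1051507232897 (M = (-1019148 - 2059)*(58 + 1029613) = -1021207*1029671 = -1051507232897)
-M = -1*(-1051507232897) = 1051507232897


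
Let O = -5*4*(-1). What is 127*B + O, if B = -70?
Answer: -8870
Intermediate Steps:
O = 20 (O = -20*(-1) = 20)
127*B + O = 127*(-70) + 20 = -8890 + 20 = -8870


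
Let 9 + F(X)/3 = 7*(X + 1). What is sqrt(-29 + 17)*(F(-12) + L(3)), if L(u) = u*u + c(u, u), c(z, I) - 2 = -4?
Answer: -502*I*sqrt(3) ≈ -869.49*I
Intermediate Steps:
c(z, I) = -2 (c(z, I) = 2 - 4 = -2)
F(X) = -6 + 21*X (F(X) = -27 + 3*(7*(X + 1)) = -27 + 3*(7*(1 + X)) = -27 + 3*(7 + 7*X) = -27 + (21 + 21*X) = -6 + 21*X)
L(u) = -2 + u**2 (L(u) = u*u - 2 = u**2 - 2 = -2 + u**2)
sqrt(-29 + 17)*(F(-12) + L(3)) = sqrt(-29 + 17)*((-6 + 21*(-12)) + (-2 + 3**2)) = sqrt(-12)*((-6 - 252) + (-2 + 9)) = (2*I*sqrt(3))*(-258 + 7) = (2*I*sqrt(3))*(-251) = -502*I*sqrt(3)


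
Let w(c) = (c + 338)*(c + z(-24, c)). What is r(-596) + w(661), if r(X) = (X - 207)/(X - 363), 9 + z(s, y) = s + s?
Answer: 578657567/959 ≈ 6.0340e+5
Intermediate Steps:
z(s, y) = -9 + 2*s (z(s, y) = -9 + (s + s) = -9 + 2*s)
r(X) = (-207 + X)/(-363 + X)
w(c) = (-57 + c)*(338 + c) (w(c) = (c + 338)*(c + (-9 + 2*(-24))) = (338 + c)*(c + (-9 - 48)) = (338 + c)*(c - 57) = (338 + c)*(-57 + c) = (-57 + c)*(338 + c))
r(-596) + w(661) = (-207 - 596)/(-363 - 596) + (-19266 + 661**2 + 281*661) = -803/(-959) + (-19266 + 436921 + 185741) = -1/959*(-803) + 603396 = 803/959 + 603396 = 578657567/959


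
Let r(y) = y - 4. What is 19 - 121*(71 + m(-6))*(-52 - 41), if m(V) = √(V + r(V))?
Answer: 798982 + 45012*I ≈ 7.9898e+5 + 45012.0*I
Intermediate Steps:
r(y) = -4 + y
m(V) = √(-4 + 2*V) (m(V) = √(V + (-4 + V)) = √(-4 + 2*V))
19 - 121*(71 + m(-6))*(-52 - 41) = 19 - 121*(71 + √(-4 + 2*(-6)))*(-52 - 41) = 19 - 121*(71 + √(-4 - 12))*(-93) = 19 - 121*(71 + √(-16))*(-93) = 19 - 121*(71 + 4*I)*(-93) = 19 - 121*(-6603 - 372*I) = 19 + (798963 + 45012*I) = 798982 + 45012*I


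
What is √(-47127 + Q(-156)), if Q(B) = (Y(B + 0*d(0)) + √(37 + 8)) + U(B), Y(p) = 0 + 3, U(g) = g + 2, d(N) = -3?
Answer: √(-47278 + 3*√5) ≈ 217.42*I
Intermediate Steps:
U(g) = 2 + g
Y(p) = 3
Q(B) = 5 + B + 3*√5 (Q(B) = (3 + √(37 + 8)) + (2 + B) = (3 + √45) + (2 + B) = (3 + 3*√5) + (2 + B) = 5 + B + 3*√5)
√(-47127 + Q(-156)) = √(-47127 + (5 - 156 + 3*√5)) = √(-47127 + (-151 + 3*√5)) = √(-47278 + 3*√5)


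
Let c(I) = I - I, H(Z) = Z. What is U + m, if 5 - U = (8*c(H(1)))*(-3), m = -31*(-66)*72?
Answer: 147317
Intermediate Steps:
c(I) = 0
m = 147312 (m = 2046*72 = 147312)
U = 5 (U = 5 - 8*0*(-3) = 5 - 0*(-3) = 5 - 1*0 = 5 + 0 = 5)
U + m = 5 + 147312 = 147317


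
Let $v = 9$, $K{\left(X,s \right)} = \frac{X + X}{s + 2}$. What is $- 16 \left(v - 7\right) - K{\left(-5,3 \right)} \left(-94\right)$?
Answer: $-220$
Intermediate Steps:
$K{\left(X,s \right)} = \frac{2 X}{2 + s}$
$- 16 \left(v - 7\right) - K{\left(-5,3 \right)} \left(-94\right) = - 16 \left(9 - 7\right) - 2 \left(-5\right) \frac{1}{2 + 3} \left(-94\right) = \left(-16\right) 2 - 2 \left(-5\right) \frac{1}{5} \left(-94\right) = -32 - 2 \left(-5\right) \frac{1}{5} \left(-94\right) = -32 - \left(-2\right) \left(-94\right) = -32 - 188 = -220$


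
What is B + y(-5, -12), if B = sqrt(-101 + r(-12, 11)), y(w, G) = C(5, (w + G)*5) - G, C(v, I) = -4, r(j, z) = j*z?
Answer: 8 + I*sqrt(233) ≈ 8.0 + 15.264*I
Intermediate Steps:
y(w, G) = -4 - G
B = I*sqrt(233) (B = sqrt(-101 - 12*11) = sqrt(-101 - 132) = sqrt(-233) = I*sqrt(233) ≈ 15.264*I)
B + y(-5, -12) = I*sqrt(233) + (-4 - 1*(-12)) = I*sqrt(233) + (-4 + 12) = I*sqrt(233) + 8 = 8 + I*sqrt(233)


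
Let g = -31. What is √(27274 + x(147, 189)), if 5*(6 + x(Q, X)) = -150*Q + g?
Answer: √571295/5 ≈ 151.17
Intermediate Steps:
x(Q, X) = -61/5 - 30*Q (x(Q, X) = -6 + (-150*Q - 31)/5 = -6 + (-31 - 150*Q)/5 = -6 + (-31/5 - 30*Q) = -61/5 - 30*Q)
√(27274 + x(147, 189)) = √(27274 + (-61/5 - 30*147)) = √(27274 + (-61/5 - 4410)) = √(27274 - 22111/5) = √(114259/5) = √571295/5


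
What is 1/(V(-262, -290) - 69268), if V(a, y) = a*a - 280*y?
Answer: 1/80576 ≈ 1.2411e-5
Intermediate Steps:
V(a, y) = a**2 - 280*y
1/(V(-262, -290) - 69268) = 1/(((-262)**2 - 280*(-290)) - 69268) = 1/((68644 + 81200) - 69268) = 1/(149844 - 69268) = 1/80576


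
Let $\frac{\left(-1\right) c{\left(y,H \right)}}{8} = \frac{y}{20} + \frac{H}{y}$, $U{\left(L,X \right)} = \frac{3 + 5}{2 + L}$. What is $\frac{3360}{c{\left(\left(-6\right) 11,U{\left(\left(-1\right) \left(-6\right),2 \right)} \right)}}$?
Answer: $\frac{69300}{547} \approx 126.69$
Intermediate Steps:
$U{\left(L,X \right)} = \frac{8}{2 + L}$
$c{\left(y,H \right)} = - \frac{2 y}{5} - \frac{8 H}{y}$ ($c{\left(y,H \right)} = - 8 \left(\frac{y}{20} + \frac{H}{y}\right) = - \frac{2 y}{5} - \frac{8 H}{y}$)
$\frac{3360}{c{\left(\left(-6\right) 11,U{\left(\left(-1\right) \left(-6\right),2 \right)} \right)}} = \frac{3360}{- \frac{2 \left(\left(-6\right) 11\right)}{5} - \frac{8 \frac{8}{2 - -6}}{\left(-6\right) 11}} = \frac{3360}{\left(- \frac{2}{5}\right) \left(-66\right) - \frac{8 \frac{8}{2 + 6}}{-66}} = \frac{3360}{\frac{132}{5} - 8 \cdot \frac{8}{8} \left(- \frac{1}{66}\right)} = \frac{3360}{\frac{132}{5} - 8 \cdot 8 \cdot \frac{1}{8} \left(- \frac{1}{66}\right)} = \frac{3360}{\frac{132}{5} - 8 \left(- \frac{1}{66}\right)} = \frac{3360}{\frac{132}{5} + \frac{4}{33}} = \frac{3360}{\frac{4376}{165}} = 3360 \cdot \frac{165}{4376} = \frac{69300}{547}$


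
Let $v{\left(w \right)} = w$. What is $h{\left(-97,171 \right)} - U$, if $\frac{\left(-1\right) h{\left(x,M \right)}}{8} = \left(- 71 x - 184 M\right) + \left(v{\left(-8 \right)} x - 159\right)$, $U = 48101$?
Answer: $143579$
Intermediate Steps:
$h{\left(x,M \right)} = 1272 + 632 x + 1472 M$ ($h{\left(x,M \right)} = - 8 \left(\left(- 71 x - 184 M\right) - \left(159 + 8 x\right)\right) = - 8 \left(\left(- 184 M - 71 x\right) - \left(159 + 8 x\right)\right) = - 8 \left(-159 - 184 M - 79 x\right) = 1272 + 632 x + 1472 M$)
$h{\left(-97,171 \right)} - U = \left(1272 + 632 \left(-97\right) + 1472 \cdot 171\right) - 48101 = \left(1272 - 61304 + 251712\right) - 48101 = 191680 - 48101 = 143579$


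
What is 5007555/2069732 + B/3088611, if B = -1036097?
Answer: 1903135191443/913228146036 ≈ 2.0840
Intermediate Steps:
5007555/2069732 + B/3088611 = 5007555/2069732 - 1036097/3088611 = 5007555*(1/2069732) - 1036097*1/3088611 = 715365/295676 - 1036097/3088611 = 1903135191443/913228146036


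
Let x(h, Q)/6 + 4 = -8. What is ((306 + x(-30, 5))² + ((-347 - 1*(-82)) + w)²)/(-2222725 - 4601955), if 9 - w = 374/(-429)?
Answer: -22785797/1297542285 ≈ -0.017561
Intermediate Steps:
x(h, Q) = -72 (x(h, Q) = -24 + 6*(-8) = -24 - 48 = -72)
w = 385/39 (w = 9 - 374/(-429) = 9 - 374*(-1)/429 = 9 - 1*(-34/39) = 9 + 34/39 = 385/39 ≈ 9.8718)
((306 + x(-30, 5))² + ((-347 - 1*(-82)) + w)²)/(-2222725 - 4601955) = ((306 - 72)² + ((-347 - 1*(-82)) + 385/39)²)/(-2222725 - 4601955) = (234² + ((-347 + 82) + 385/39)²)/(-6824680) = (54756 + (-265 + 385/39)²)*(-1/6824680) = (54756 + (-9950/39)²)*(-1/6824680) = (54756 + 99002500/1521)*(-1/6824680) = (182286376/1521)*(-1/6824680) = -22785797/1297542285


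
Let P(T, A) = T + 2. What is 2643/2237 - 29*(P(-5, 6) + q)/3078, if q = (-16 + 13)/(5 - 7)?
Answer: 5488309/4590324 ≈ 1.1956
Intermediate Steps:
q = 3/2 (q = -3/(-2) = -3*(-½) = 3/2 ≈ 1.5000)
P(T, A) = 2 + T
2643/2237 - 29*(P(-5, 6) + q)/3078 = 2643/2237 - 29*((2 - 5) + 3/2)/3078 = 2643*(1/2237) - 29*(-3 + 3/2)*(1/3078) = 2643/2237 - 29*(-3/2)*(1/3078) = 2643/2237 + (87/2)*(1/3078) = 2643/2237 + 29/2052 = 5488309/4590324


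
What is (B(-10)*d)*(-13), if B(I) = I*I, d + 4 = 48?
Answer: -57200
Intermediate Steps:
d = 44 (d = -4 + 48 = 44)
B(I) = I²
(B(-10)*d)*(-13) = ((-10)²*44)*(-13) = (100*44)*(-13) = 4400*(-13) = -57200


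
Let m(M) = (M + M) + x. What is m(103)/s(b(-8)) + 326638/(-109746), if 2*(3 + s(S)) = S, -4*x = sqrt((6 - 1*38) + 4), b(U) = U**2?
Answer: 505199/122409 - I*sqrt(7)/58 ≈ 4.1271 - 0.045616*I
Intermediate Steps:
x = -I*sqrt(7)/2 (x = -sqrt((6 - 1*38) + 4)/4 = -sqrt((6 - 38) + 4)/4 = -sqrt(-32 + 4)/4 = -I*sqrt(7)/2 ≈ -1.3229*I)
s(S) = -3 + S/2
m(M) = 2*M - I*sqrt(7)/2 (m(M) = (M + M) - I*sqrt(7)/2 = 2*M - I*sqrt(7)/2)
m(103)/s(b(-8)) + 326638/(-109746) = (2*103 - I*sqrt(7)/2)/(-3 + (1/2)*(-8)**2) + 326638/(-109746) = (206 - I*sqrt(7)/2)/(-3 + (1/2)*64) + 326638*(-1/109746) = (206 - I*sqrt(7)/2)/(-3 + 32) - 12563/4221 = (206 - I*sqrt(7)/2)/29 - 12563/4221 = (206 - I*sqrt(7)/2)*(1/29) - 12563/4221 = (206/29 - I*sqrt(7)/58) - 12563/4221 = 505199/122409 - I*sqrt(7)/58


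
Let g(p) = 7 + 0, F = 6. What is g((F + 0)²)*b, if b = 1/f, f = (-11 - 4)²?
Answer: 7/225 ≈ 0.031111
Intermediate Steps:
g(p) = 7
f = 225 (f = (-15)² = 225)
b = 1/225 ≈ 0.0044444
g((F + 0)²)*b = 7*(1/225) = 7/225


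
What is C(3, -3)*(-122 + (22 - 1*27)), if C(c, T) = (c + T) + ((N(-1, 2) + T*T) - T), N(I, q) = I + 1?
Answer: -1524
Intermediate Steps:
N(I, q) = 1 + I
C(c, T) = c + T**2 (C(c, T) = (c + T) + (((1 - 1) + T*T) - T) = (T + c) + ((0 + T**2) - T) = (T + c) + (T**2 - T) = c + T**2)
C(3, -3)*(-122 + (22 - 1*27)) = (3 + (-3)**2)*(-122 + (22 - 1*27)) = (3 + 9)*(-122 + (22 - 27)) = 12*(-122 - 5) = 12*(-127) = -1524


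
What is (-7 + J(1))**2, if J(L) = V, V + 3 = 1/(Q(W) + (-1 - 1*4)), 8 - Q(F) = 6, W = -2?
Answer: 961/9 ≈ 106.78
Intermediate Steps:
Q(F) = 2 (Q(F) = 8 - 1*6 = 8 - 6 = 2)
V = -10/3 (V = -3 + 1/(2 + (-1 - 1*4)) = -3 + 1/(2 + (-1 - 4)) = -3 + 1/(2 - 5) = -3 + 1/(-3) = -3 - 1/3 = -10/3 ≈ -3.3333)
J(L) = -10/3
(-7 + J(1))**2 = (-7 - 10/3)**2 = (-31/3)**2 = 961/9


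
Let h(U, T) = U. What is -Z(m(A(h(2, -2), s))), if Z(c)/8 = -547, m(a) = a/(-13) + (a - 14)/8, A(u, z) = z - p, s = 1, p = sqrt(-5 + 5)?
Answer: 4376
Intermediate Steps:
p = 0 (p = sqrt(0) = 0)
A(u, z) = z (A(u, z) = z - 1*0 = z + 0 = z)
m(a) = -7/4 + 5*a/104 (m(a) = a*(-1/13) + (-14 + a)*(1/8) = -a/13 + (-7/4 + a/8) = -7/4 + 5*a/104)
Z(c) = -4376 (Z(c) = 8*(-547) = -4376)
-Z(m(A(h(2, -2), s))) = -1*(-4376) = 4376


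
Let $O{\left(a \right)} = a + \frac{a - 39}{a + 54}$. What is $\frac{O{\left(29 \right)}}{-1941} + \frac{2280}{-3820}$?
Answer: $- \frac{6274523}{10256891} \approx -0.61174$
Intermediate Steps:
$O{\left(a \right)} = a + \frac{-39 + a}{54 + a}$
$\frac{O{\left(29 \right)}}{-1941} + \frac{2280}{-3820} = \frac{\frac{1}{54 + 29} \left(-39 + 29^{2} + 55 \cdot 29\right)}{-1941} + \frac{2280}{-3820} = \frac{-39 + 841 + 1595}{83} \left(- \frac{1}{1941}\right) + 2280 \left(- \frac{1}{3820}\right) = \frac{1}{83} \cdot 2397 \left(- \frac{1}{1941}\right) - \frac{114}{191} = \frac{2397}{83} \left(- \frac{1}{1941}\right) - \frac{114}{191} = - \frac{799}{53701} - \frac{114}{191} = - \frac{6274523}{10256891}$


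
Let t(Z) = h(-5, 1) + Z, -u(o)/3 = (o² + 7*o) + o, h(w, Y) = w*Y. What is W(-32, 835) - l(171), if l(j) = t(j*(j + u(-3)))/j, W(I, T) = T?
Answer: 105854/171 ≈ 619.03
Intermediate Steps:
h(w, Y) = Y*w
u(o) = -24*o - 3*o² (u(o) = -3*((o² + 7*o) + o) = -3*(o² + 8*o) = -24*o - 3*o²)
t(Z) = -5 + Z (t(Z) = 1*(-5) + Z = -5 + Z)
l(j) = (-5 + j*(45 + j))/j (l(j) = (-5 + j*(j - 3*(-3)*(8 - 3)))/j = (-5 + j*(j - 3*(-3)*5))/j = (-5 + j*(j + 45))/j = (-5 + j*(45 + j))/j)
W(-32, 835) - l(171) = 835 - (45 + 171 - 5/171) = 835 - 1*36931/171 = 835 - 36931/171 = 105854/171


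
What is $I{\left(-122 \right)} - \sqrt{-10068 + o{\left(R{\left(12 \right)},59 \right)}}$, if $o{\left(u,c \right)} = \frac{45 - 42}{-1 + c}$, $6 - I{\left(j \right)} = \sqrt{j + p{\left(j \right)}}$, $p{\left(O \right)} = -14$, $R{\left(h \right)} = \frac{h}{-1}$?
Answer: $6 - 2 i \sqrt{34} - \frac{i \sqrt{33868578}}{58} \approx 6.0 - 112.0 i$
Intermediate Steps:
$R{\left(h \right)} = - h$ ($R{\left(h \right)} = h \left(-1\right) = - h$)
$I{\left(j \right)} = 6 - \sqrt{-14 + j}$ ($I{\left(j \right)} = 6 - \sqrt{j - 14} = 6 - \sqrt{-14 + j}$)
$o{\left(u,c \right)} = \frac{3}{-1 + c}$
$I{\left(-122 \right)} - \sqrt{-10068 + o{\left(R{\left(12 \right)},59 \right)}} = \left(6 - \sqrt{-14 - 122}\right) - \sqrt{-10068 + \frac{3}{-1 + 59}} = \left(6 - \sqrt{-136}\right) - \sqrt{-10068 + \frac{3}{58}} = \left(6 - 2 i \sqrt{34}\right) - \sqrt{-10068 + 3 \cdot \frac{1}{58}} = \left(6 - 2 i \sqrt{34}\right) - \sqrt{-10068 + \frac{3}{58}} = \left(6 - 2 i \sqrt{34}\right) - \sqrt{- \frac{583941}{58}} = \left(6 - 2 i \sqrt{34}\right) - \frac{i \sqrt{33868578}}{58} = 6 - 2 i \sqrt{34} - \frac{i \sqrt{33868578}}{58}$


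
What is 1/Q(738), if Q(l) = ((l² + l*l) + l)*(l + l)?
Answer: 1/1608878376 ≈ 6.2155e-10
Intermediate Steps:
Q(l) = 2*l*(l + 2*l²) (Q(l) = ((l² + l²) + l)*(2*l) = (2*l² + l)*(2*l) = (l + 2*l²)*(2*l) = 2*l*(l + 2*l²))
1/Q(738) = 1/(738²*(2 + 4*738)) = 1/(544644*(2 + 2952)) = 1/(544644*2954) = 1/1608878376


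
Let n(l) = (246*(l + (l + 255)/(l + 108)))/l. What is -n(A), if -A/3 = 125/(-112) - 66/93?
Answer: -290623356550/832507209 ≈ -349.09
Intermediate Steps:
A = 19017/3472 (A = -3*(125/(-112) - 66/93) = -3*(125*(-1/112) - 66*1/93) = -3*(-125/112 - 22/31) = -3*(-6339/3472) = 19017/3472 ≈ 5.4772)
n(l) = (246*l + 246*(255 + l)/(108 + l))/l (n(l) = (246*(l + (255 + l)/(108 + l)))/l = (246*l + 246*(255 + l)/(108 + l))/l)
-n(A) = -246*(255 + (19017/3472)² + 109*(19017/3472))/(19017/3472*(108 + 19017/3472)) = -246*3472*(255 + 361646289/12054784 + 2072853/3472)/(19017*393993/3472) = -246*3472*3472*10632561825/(19017*393993*12054784) = -1*290623356550/832507209 = -290623356550/832507209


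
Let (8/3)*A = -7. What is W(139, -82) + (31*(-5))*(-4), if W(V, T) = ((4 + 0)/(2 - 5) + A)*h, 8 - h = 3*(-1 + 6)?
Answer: 15545/24 ≈ 647.71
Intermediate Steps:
A = -21/8 (A = (3/8)*(-7) = -21/8 ≈ -2.6250)
h = -7 (h = 8 - 3*(-1 + 6) = 8 - 3*5 = 8 - 1*15 = 8 - 15 = -7)
W(V, T) = 665/24 (W(V, T) = ((4 + 0)/(2 - 5) - 21/8)*(-7) = (4/(-3) - 21/8)*(-7) = (4*(-⅓) - 21/8)*(-7) = (-4/3 - 21/8)*(-7) = -95/24*(-7) = 665/24)
W(139, -82) + (31*(-5))*(-4) = 665/24 + (31*(-5))*(-4) = 665/24 - 155*(-4) = 665/24 + 620 = 15545/24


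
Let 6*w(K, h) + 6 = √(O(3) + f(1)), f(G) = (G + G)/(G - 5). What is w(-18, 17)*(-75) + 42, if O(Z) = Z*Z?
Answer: 117 - 25*√34/4 ≈ 80.557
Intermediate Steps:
f(G) = 2*G/(-5 + G) (f(G) = (2*G)/(-5 + G) = 2*G/(-5 + G))
O(Z) = Z²
w(K, h) = -1 + √34/12 (w(K, h) = -1 + √(3² + 2*1/(-5 + 1))/6 = -1 + √(9 + 2*1/(-4))/6 = -1 + √(9 + 2*1*(-¼))/6 = -1 + √(9 - ½)/6 = -1 + √(17/2)/6 = -1 + (√34/2)/6 = -1 + √34/12)
w(-18, 17)*(-75) + 42 = (-1 + √34/12)*(-75) + 42 = (75 - 25*√34/4) + 42 = 117 - 25*√34/4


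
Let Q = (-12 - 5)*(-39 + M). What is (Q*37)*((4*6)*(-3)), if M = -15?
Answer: -2445552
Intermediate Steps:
Q = 918 (Q = (-12 - 5)*(-39 - 15) = -17*(-54) = 918)
(Q*37)*((4*6)*(-3)) = (918*37)*((4*6)*(-3)) = 33966*(24*(-3)) = 33966*(-72) = -2445552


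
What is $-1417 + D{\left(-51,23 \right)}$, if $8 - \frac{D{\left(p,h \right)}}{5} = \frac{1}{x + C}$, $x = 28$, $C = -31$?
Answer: $- \frac{4126}{3} \approx -1375.3$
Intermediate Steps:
$D{\left(p,h \right)} = \frac{125}{3}$ ($D{\left(p,h \right)} = 40 - \frac{5}{28 - 31} = 40 - \frac{5}{-3} = 40 - - \frac{5}{3} = 40 + \frac{5}{3} = \frac{125}{3}$)
$-1417 + D{\left(-51,23 \right)} = -1417 + \frac{125}{3} = - \frac{4126}{3}$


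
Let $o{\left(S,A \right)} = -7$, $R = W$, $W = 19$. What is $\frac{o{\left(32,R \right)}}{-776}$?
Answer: $\frac{7}{776} \approx 0.0090206$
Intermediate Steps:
$R = 19$
$\frac{o{\left(32,R \right)}}{-776} = - \frac{7}{-776} = \left(-7\right) \left(- \frac{1}{776}\right) = \frac{7}{776}$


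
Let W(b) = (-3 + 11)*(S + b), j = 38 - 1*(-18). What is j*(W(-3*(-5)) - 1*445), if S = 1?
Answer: -17752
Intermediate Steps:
j = 56 (j = 38 + 18 = 56)
W(b) = 8 + 8*b (W(b) = (-3 + 11)*(1 + b) = 8*(1 + b) = 8 + 8*b)
j*(W(-3*(-5)) - 1*445) = 56*((8 + 8*(-3*(-5))) - 1*445) = 56*((8 + 8*15) - 445) = 56*((8 + 120) - 445) = 56*(128 - 445) = 56*(-317) = -17752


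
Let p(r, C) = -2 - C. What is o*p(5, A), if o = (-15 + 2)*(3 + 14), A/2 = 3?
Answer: 1768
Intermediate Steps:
A = 6 (A = 2*3 = 6)
o = -221 (o = -13*17 = -221)
o*p(5, A) = -221*(-2 - 1*6) = -221*(-2 - 6) = -221*(-8) = 1768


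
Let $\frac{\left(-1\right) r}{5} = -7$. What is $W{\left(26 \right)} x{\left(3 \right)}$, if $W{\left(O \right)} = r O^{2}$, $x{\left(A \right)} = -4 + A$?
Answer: $-23660$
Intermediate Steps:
$r = 35$ ($r = \left(-5\right) \left(-7\right) = 35$)
$W{\left(O \right)} = 35 O^{2}$
$W{\left(26 \right)} x{\left(3 \right)} = 35 \cdot 26^{2} \left(-4 + 3\right) = 35 \cdot 676 \left(-1\right) = 23660 \left(-1\right) = -23660$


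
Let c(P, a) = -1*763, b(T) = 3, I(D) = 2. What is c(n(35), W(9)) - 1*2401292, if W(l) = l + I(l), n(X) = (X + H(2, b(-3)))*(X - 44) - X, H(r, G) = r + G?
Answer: -2402055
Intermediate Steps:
H(r, G) = G + r
n(X) = -X + (-44 + X)*(5 + X) (n(X) = (X + (3 + 2))*(X - 44) - X = (X + 5)*(-44 + X) - X = (5 + X)*(-44 + X) - X = (-44 + X)*(5 + X) - X = -X + (-44 + X)*(5 + X))
W(l) = 2 + l (W(l) = l + 2 = 2 + l)
c(P, a) = -763
c(n(35), W(9)) - 1*2401292 = -763 - 1*2401292 = -763 - 2401292 = -2402055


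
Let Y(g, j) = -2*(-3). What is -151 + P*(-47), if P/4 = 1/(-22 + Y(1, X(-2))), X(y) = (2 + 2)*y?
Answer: -557/4 ≈ -139.25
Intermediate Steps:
X(y) = 4*y
Y(g, j) = 6
P = -¼ (P = 4/(-22 + 6) = 4/(-16) = 4*(-1/16) = -¼ ≈ -0.25000)
-151 + P*(-47) = -151 - ¼*(-47) = -151 + 47/4 = -557/4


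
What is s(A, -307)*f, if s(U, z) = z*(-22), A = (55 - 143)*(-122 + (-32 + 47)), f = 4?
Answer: 27016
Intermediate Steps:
A = 9416 (A = -88*(-122 + 15) = -88*(-107) = 9416)
s(U, z) = -22*z
s(A, -307)*f = -22*(-307)*4 = 6754*4 = 27016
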